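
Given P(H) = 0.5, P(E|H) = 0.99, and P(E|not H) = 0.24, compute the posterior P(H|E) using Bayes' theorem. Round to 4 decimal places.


By Bayes' theorem: P(H|E) = P(E|H)*P(H) / P(E)
P(E) = P(E|H)*P(H) + P(E|not H)*P(not H)
P(E) = 0.99*0.5 + 0.24*0.5 = 0.615
P(H|E) = 0.99*0.5 / 0.615 = 0.8049

0.8049


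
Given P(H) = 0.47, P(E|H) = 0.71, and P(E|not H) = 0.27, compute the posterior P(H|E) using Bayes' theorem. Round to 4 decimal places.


By Bayes' theorem: P(H|E) = P(E|H)*P(H) / P(E)
P(E) = P(E|H)*P(H) + P(E|not H)*P(not H)
P(E) = 0.71*0.47 + 0.27*0.53 = 0.4768
P(H|E) = 0.71*0.47 / 0.4768 = 0.6999

0.6999


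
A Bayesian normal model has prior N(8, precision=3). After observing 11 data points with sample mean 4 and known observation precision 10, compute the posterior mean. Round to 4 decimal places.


Posterior mean = (prior_precision * prior_mean + n * data_precision * data_mean) / (prior_precision + n * data_precision)
Numerator = 3*8 + 11*10*4 = 464
Denominator = 3 + 11*10 = 113
Posterior mean = 4.1062

4.1062


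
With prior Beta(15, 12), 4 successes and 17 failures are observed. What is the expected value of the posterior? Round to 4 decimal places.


Posterior = Beta(19, 29)
E[theta] = alpha/(alpha+beta)
= 19/48 = 0.3958

0.3958


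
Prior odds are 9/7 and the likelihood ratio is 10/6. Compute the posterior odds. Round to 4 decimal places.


Posterior odds = prior odds * likelihood ratio
= (9/7) * (10/6)
= 90 / 42
= 2.1429

2.1429


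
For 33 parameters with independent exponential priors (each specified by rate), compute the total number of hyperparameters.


A exponential prior has 1 hyperparameter per parameter.
Total = 33 * 1 = 33

33


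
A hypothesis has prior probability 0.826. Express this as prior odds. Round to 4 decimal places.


Odds = P(H) / P(not H) = 0.826 / 0.174
= 4.7471

4.7471


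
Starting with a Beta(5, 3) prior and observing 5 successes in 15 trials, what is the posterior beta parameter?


Posterior beta = prior beta + failures
Failures = 15 - 5 = 10
beta_post = 3 + 10 = 13

13


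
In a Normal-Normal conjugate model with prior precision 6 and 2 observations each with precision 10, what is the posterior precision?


Posterior precision = prior precision + n * observation precision
= 6 + 2 * 10
= 6 + 20 = 26

26


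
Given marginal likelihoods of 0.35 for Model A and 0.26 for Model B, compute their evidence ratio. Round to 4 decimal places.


Ratio = ML(A) / ML(B) = 0.35/0.26
= 1.3462

1.3462


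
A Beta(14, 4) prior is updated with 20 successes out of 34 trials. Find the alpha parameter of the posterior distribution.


In the Beta-Binomial conjugate update:
alpha_post = alpha_prior + successes
= 14 + 20
= 34

34


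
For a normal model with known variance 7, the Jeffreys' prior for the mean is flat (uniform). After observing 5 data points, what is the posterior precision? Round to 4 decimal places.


Jeffreys' prior for normal mean (known variance) is flat.
Prior precision = 0.
Posterior precision = prior_prec + n/sigma^2 = 0 + 5/7
= 0.7143

0.7143


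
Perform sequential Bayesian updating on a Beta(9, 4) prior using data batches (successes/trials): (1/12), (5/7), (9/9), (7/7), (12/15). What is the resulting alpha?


Accumulate successes: 34
Posterior alpha = prior alpha + sum of successes
= 9 + 34 = 43

43


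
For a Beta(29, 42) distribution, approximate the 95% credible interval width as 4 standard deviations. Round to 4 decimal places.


Variance of Beta(a,b) = ab / ((a+b)^2 * (a+b+1))
= 29*42 / ((71)^2 * 72)
= 0.0034
SD = sqrt(0.0034) = 0.0579
Width = 4 * SD = 0.2317

0.2317


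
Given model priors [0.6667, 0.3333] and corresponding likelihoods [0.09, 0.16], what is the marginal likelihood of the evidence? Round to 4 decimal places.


P(E) = sum_i P(M_i) P(E|M_i)
= 0.06 + 0.0533
= 0.1133

0.1133


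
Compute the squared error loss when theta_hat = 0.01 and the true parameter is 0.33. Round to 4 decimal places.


L = (theta_hat - theta_true)^2
= (0.01 - 0.33)^2
= -0.32^2 = 0.1024

0.1024


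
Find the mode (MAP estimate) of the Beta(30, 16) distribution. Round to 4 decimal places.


For Beta(a,b) with a,b > 1:
Mode = (a-1)/(a+b-2) = (30-1)/(46-2)
= 29/44 = 0.6591

0.6591


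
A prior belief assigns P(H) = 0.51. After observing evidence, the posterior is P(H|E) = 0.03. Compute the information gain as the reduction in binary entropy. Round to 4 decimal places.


H(prior) = -0.51*log2(0.51) - 0.49*log2(0.49)
= 0.9997
H(post) = -0.03*log2(0.03) - 0.97*log2(0.97)
= 0.1944
IG = 0.9997 - 0.1944 = 0.8053

0.8053


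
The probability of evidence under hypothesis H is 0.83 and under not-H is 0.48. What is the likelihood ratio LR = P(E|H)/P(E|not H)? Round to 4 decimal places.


LR = 0.83 / 0.48
= 1.7292

1.7292


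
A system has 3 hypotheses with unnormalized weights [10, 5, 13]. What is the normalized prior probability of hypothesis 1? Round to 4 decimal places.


The normalized prior is the weight divided by the total.
Total weight = 28
P(H1) = 10 / 28 = 0.3571

0.3571


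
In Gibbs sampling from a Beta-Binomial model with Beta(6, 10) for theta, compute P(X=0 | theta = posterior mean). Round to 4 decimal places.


Posterior mean = alpha/(alpha+beta) = 6/16 = 0.375
P(X=0|theta=mean) = 1 - theta = 0.625

0.625


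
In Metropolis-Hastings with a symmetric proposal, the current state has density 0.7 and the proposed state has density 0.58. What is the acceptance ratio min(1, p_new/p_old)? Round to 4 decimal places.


Ratio = p_new / p_old = 0.58 / 0.7 = 0.8286
Acceptance = min(1, 0.8286) = 0.8286

0.8286


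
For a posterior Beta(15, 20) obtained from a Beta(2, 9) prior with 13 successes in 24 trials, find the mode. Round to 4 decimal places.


Mode = (alpha - 1) / (alpha + beta - 2)
= 14 / 33
= 0.4242

0.4242


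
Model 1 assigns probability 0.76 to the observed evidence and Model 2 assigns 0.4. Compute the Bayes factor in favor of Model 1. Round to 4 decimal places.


BF = P(data|M1) / P(data|M2)
= 0.76 / 0.4 = 1.9

1.9


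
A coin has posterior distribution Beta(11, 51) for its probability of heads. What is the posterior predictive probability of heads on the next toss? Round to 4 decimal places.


Posterior predictive = E[theta] = alpha/(alpha+beta)
= 11/62
= 0.1774

0.1774


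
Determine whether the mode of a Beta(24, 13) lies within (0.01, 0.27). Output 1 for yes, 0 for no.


First find the mode: (a-1)/(a+b-2) = 0.6571
Is 0.6571 in (0.01, 0.27)? 0

0


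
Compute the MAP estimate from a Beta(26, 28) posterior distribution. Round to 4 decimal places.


MAP = mode of Beta distribution
= (alpha - 1)/(alpha + beta - 2)
= (26-1)/(26+28-2)
= 25/52 = 0.4808

0.4808


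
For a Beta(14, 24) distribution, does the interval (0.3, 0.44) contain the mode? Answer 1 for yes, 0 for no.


Mode of Beta(a,b) = (a-1)/(a+b-2)
= (14-1)/(14+24-2) = 0.3611
Check: 0.3 <= 0.3611 <= 0.44?
Result: 1

1


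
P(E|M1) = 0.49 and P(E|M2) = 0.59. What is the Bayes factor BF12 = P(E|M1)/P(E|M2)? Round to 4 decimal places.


Bayes factor BF12 = P(E|M1) / P(E|M2)
= 0.49 / 0.59
= 0.8305

0.8305


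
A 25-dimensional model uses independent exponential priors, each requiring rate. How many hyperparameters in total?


Per parameter: 1 (rate).
Total = 25 * 1 = 25

25


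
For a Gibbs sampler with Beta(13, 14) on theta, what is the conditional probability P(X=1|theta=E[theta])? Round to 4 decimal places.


E[theta] = 13/(13+14) = 0.4815
P(X=1|theta) = theta = 0.4815

0.4815


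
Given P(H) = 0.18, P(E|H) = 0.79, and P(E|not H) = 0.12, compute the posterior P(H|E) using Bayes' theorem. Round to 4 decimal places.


By Bayes' theorem: P(H|E) = P(E|H)*P(H) / P(E)
P(E) = P(E|H)*P(H) + P(E|not H)*P(not H)
P(E) = 0.79*0.18 + 0.12*0.82 = 0.2406
P(H|E) = 0.79*0.18 / 0.2406 = 0.591

0.591


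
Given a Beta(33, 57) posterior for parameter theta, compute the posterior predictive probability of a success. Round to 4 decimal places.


For a Beta-Bernoulli model, the predictive probability is the mean:
P(success) = 33/(33+57) = 33/90 = 0.3667

0.3667


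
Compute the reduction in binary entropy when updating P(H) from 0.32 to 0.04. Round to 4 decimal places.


H_before = -p*log2(p) - (1-p)*log2(1-p) for p=0.32: 0.9044
H_after for p=0.04: 0.2423
Reduction = 0.9044 - 0.2423 = 0.6621

0.6621


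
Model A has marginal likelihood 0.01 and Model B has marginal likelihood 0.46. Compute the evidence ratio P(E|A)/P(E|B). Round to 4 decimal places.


Evidence ratio = P(E|A) / P(E|B)
= 0.01 / 0.46
= 0.0217

0.0217


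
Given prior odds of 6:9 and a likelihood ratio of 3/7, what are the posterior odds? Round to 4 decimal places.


Posterior odds = prior odds * LR
Prior odds = 6/9 = 0.6667
LR = 3/7 = 0.4286
Posterior odds = 0.6667 * 0.4286 = 0.2857

0.2857


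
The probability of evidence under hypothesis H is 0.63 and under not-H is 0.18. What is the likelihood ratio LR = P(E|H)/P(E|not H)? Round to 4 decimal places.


LR = 0.63 / 0.18
= 3.5

3.5


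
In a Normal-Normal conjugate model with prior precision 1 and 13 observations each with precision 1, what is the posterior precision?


Posterior precision = prior precision + n * observation precision
= 1 + 13 * 1
= 1 + 13 = 14

14


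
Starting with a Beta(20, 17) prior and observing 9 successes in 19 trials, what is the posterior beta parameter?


Posterior beta = prior beta + failures
Failures = 19 - 9 = 10
beta_post = 17 + 10 = 27

27


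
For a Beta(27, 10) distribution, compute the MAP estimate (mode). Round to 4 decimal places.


MAP = mode = (a-1)/(a+b-2)
= (27-1)/(27+10-2)
= 26/35 = 0.7429

0.7429


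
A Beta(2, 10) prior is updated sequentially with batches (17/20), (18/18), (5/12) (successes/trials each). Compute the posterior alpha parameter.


Sequential conjugate updating is equivalent to a single batch update.
Total successes across all batches = 40
alpha_posterior = alpha_prior + total_successes = 2 + 40
= 42

42


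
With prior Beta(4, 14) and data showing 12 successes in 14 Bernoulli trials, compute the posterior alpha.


Conjugate update: alpha_posterior = alpha_prior + k
= 4 + 12 = 16

16


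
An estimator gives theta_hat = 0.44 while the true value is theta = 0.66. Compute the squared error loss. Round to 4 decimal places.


The squared error loss is (theta_hat - theta)^2
= (0.44 - 0.66)^2
= (-0.22)^2 = 0.0484

0.0484


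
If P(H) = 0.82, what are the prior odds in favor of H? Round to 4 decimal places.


Prior odds = P(H) / (1 - P(H))
= 0.82 / 0.18
= 4.5556

4.5556


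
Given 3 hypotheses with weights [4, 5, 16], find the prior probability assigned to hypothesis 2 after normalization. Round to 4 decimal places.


To normalize, divide each weight by the sum of all weights.
Sum = 25
Prior(H2) = 5/25 = 0.2

0.2


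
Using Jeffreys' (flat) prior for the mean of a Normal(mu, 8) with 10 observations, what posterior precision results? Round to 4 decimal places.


Flat prior means prior precision is 0.
Posterior precision = n / sigma^2 = 10/8 = 1.25

1.25


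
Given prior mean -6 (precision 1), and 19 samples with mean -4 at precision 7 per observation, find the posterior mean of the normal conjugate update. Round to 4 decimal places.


The posterior mean is a precision-weighted average of prior and data.
Post. prec. = 1 + 133 = 134
Post. mean = (-6 + -532)/134 = -538/134 = -4.0149

-4.0149


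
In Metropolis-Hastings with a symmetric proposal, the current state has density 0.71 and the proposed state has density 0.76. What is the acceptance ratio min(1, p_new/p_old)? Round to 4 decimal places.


Ratio = p_new / p_old = 0.76 / 0.71 = 1.0704
Acceptance = min(1, 1.0704) = 1.0

1.0


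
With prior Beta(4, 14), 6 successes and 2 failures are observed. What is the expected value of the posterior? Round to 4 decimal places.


Posterior = Beta(10, 16)
E[theta] = alpha/(alpha+beta)
= 10/26 = 0.3846

0.3846


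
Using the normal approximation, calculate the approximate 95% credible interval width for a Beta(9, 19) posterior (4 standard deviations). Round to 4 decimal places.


Var(Beta) = 9*19/(28^2 * 29) = 0.0075
SD = 0.0867
Width ~ 4*SD = 0.3469

0.3469


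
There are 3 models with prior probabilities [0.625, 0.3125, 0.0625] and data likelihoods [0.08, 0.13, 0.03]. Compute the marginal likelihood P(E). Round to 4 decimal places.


P(E) = sum over models of P(M_i) * P(E|M_i)
= 0.625*0.08 + 0.3125*0.13 + 0.0625*0.03
= 0.0925

0.0925


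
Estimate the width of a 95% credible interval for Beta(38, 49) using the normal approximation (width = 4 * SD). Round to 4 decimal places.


For Beta(a,b): Var = ab/((a+b)^2(a+b+1))
Var = 0.0028, SD = 0.0529
Approximate 95% CI width = 4 * 0.0529 = 0.2115

0.2115


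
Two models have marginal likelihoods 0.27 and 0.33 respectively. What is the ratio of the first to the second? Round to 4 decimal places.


Evidence ratio = 0.27 / 0.33
= 0.8182

0.8182


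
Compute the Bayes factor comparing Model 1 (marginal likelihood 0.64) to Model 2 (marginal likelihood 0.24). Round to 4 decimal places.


BF12 = marginal likelihood of M1 / marginal likelihood of M2
= 0.64/0.24
= 2.6667

2.6667


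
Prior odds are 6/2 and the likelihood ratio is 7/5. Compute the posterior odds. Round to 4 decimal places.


Posterior odds = prior odds * likelihood ratio
= (6/2) * (7/5)
= 42 / 10
= 4.2

4.2


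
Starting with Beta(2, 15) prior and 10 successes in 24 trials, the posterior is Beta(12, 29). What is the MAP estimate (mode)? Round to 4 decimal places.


The mode of Beta(a, b) when a > 1 and b > 1 is (a-1)/(a+b-2)
= (12 - 1) / (12 + 29 - 2)
= 11 / 39
= 0.2821

0.2821


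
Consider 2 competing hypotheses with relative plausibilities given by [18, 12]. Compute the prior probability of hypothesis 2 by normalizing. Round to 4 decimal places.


Sum of weights = 18 + 12 = 30
Normalized prior for H2 = 12 / 30
= 0.4

0.4


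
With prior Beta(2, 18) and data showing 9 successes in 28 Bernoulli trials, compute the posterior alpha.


Conjugate update: alpha_posterior = alpha_prior + k
= 2 + 9 = 11

11


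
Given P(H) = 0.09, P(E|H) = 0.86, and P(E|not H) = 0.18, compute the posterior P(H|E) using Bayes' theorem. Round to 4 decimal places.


By Bayes' theorem: P(H|E) = P(E|H)*P(H) / P(E)
P(E) = P(E|H)*P(H) + P(E|not H)*P(not H)
P(E) = 0.86*0.09 + 0.18*0.91 = 0.2412
P(H|E) = 0.86*0.09 / 0.2412 = 0.3209

0.3209


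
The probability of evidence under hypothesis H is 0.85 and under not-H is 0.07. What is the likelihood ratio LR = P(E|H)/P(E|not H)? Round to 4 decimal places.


LR = 0.85 / 0.07
= 12.1429

12.1429


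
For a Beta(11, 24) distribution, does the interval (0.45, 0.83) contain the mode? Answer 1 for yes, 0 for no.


Mode of Beta(a,b) = (a-1)/(a+b-2)
= (11-1)/(11+24-2) = 0.303
Check: 0.45 <= 0.303 <= 0.83?
Result: 0

0


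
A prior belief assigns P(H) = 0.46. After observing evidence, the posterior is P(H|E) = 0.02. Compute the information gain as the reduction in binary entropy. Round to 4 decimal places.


H(prior) = -0.46*log2(0.46) - 0.54*log2(0.54)
= 0.9954
H(post) = -0.02*log2(0.02) - 0.98*log2(0.98)
= 0.1414
IG = 0.9954 - 0.1414 = 0.8539

0.8539


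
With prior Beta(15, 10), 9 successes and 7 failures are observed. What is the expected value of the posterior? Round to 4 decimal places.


Posterior = Beta(24, 17)
E[theta] = alpha/(alpha+beta)
= 24/41 = 0.5854

0.5854


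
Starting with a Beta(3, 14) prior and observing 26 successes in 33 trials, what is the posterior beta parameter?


Posterior beta = prior beta + failures
Failures = 33 - 26 = 7
beta_post = 14 + 7 = 21

21


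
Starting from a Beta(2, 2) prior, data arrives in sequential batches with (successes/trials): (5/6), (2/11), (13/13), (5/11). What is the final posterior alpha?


In sequential Bayesian updating, we sum all successes.
Total successes = 25
Final alpha = 2 + 25 = 27

27


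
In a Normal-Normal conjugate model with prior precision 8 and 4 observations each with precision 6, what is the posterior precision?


Posterior precision = prior precision + n * observation precision
= 8 + 4 * 6
= 8 + 24 = 32

32


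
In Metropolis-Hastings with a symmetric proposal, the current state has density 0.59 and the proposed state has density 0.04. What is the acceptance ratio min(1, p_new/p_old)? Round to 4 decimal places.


Ratio = p_new / p_old = 0.04 / 0.59 = 0.0678
Acceptance = min(1, 0.0678) = 0.0678

0.0678


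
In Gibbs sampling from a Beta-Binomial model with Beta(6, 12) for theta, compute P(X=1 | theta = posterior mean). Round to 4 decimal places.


Posterior mean = alpha/(alpha+beta) = 6/18 = 0.3333
P(X=1|theta=mean) = theta = 0.3333

0.3333


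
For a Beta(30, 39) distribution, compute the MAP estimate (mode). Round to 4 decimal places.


MAP = mode = (a-1)/(a+b-2)
= (30-1)/(30+39-2)
= 29/67 = 0.4328

0.4328


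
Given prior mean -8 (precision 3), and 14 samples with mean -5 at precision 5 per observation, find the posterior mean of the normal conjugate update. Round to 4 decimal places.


The posterior mean is a precision-weighted average of prior and data.
Post. prec. = 3 + 70 = 73
Post. mean = (-24 + -350)/73 = -374/73 = -5.1233

-5.1233


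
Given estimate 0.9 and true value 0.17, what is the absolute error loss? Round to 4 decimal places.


Absolute error = |estimate - true|
= |0.73| = 0.73

0.73


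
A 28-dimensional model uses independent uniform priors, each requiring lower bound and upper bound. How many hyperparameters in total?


Per parameter: 2 (lower bound and upper bound).
Total = 28 * 2 = 56

56


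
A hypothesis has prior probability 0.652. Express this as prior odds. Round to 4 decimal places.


Odds = P(H) / P(not H) = 0.652 / 0.348
= 1.8736

1.8736


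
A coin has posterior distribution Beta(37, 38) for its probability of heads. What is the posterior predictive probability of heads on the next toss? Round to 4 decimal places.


Posterior predictive = E[theta] = alpha/(alpha+beta)
= 37/75
= 0.4933

0.4933


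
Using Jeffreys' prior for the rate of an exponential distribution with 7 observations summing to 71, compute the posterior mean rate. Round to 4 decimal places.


Jeffreys' prior leads to posterior Gamma(7, 71).
Mean = 7/71 = 0.0986

0.0986


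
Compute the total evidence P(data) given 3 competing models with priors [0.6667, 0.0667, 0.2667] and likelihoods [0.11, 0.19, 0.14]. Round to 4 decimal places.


Marginal likelihood = sum P(model_i) * P(data|model_i)
Model 1: 0.6667 * 0.11 = 0.0733
Model 2: 0.0667 * 0.19 = 0.0127
Model 3: 0.2667 * 0.14 = 0.0373
Total = 0.1233

0.1233


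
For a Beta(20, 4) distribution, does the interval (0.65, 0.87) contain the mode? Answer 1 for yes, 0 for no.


Mode of Beta(a,b) = (a-1)/(a+b-2)
= (20-1)/(20+4-2) = 0.8636
Check: 0.65 <= 0.8636 <= 0.87?
Result: 1

1


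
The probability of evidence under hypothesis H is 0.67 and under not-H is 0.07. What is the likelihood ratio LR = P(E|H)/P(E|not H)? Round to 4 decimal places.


LR = 0.67 / 0.07
= 9.5714

9.5714


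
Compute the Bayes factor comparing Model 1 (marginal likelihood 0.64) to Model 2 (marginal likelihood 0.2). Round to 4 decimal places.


BF12 = marginal likelihood of M1 / marginal likelihood of M2
= 0.64/0.2
= 3.2

3.2


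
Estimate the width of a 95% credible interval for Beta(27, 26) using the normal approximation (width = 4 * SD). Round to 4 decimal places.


For Beta(a,b): Var = ab/((a+b)^2(a+b+1))
Var = 0.0046, SD = 0.068
Approximate 95% CI width = 4 * 0.068 = 0.2721

0.2721


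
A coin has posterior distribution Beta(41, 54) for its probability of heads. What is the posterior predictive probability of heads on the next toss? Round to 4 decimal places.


Posterior predictive = E[theta] = alpha/(alpha+beta)
= 41/95
= 0.4316

0.4316


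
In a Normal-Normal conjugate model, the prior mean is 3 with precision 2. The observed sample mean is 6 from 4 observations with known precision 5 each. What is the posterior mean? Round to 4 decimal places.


Posterior precision = tau0 + n*tau = 2 + 4*5 = 22
Posterior mean = (tau0*mu0 + n*tau*xbar) / posterior_precision
= (2*3 + 4*5*6) / 22
= 126 / 22 = 5.7273

5.7273


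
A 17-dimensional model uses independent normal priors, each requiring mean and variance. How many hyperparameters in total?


Per parameter: 2 (mean and variance).
Total = 17 * 2 = 34

34


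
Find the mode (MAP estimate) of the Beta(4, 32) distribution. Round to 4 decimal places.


For Beta(a,b) with a,b > 1:
Mode = (a-1)/(a+b-2) = (4-1)/(36-2)
= 3/34 = 0.0882

0.0882


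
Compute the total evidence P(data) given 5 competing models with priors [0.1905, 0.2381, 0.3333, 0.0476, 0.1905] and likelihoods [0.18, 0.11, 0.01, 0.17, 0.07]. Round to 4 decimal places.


Marginal likelihood = sum P(model_i) * P(data|model_i)
Model 1: 0.1905 * 0.18 = 0.0343
Model 2: 0.2381 * 0.11 = 0.0262
Model 3: 0.3333 * 0.01 = 0.0033
Model 4: 0.0476 * 0.17 = 0.0081
Model 5: 0.1905 * 0.07 = 0.0133
Total = 0.0852

0.0852


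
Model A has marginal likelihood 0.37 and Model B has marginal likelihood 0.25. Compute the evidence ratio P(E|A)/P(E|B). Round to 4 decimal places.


Evidence ratio = P(E|A) / P(E|B)
= 0.37 / 0.25
= 1.48

1.48


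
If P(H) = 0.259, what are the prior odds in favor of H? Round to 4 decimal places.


Prior odds = P(H) / (1 - P(H))
= 0.259 / 0.741
= 0.3495

0.3495


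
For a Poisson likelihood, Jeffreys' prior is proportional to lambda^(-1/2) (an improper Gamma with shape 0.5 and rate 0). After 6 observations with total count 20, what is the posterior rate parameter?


Jeffreys' prior for Poisson is proportional to lambda^(-1/2).
Posterior is Gamma(0.5 + S, 0 + n) = Gamma(0.5 + 20, 6).
Posterior rate = 0 + n = 6

6.0


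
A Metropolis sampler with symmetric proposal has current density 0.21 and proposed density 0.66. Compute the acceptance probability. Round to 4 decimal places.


For symmetric proposals, acceptance = min(1, pi(x*)/pi(x))
= min(1, 0.66/0.21)
= min(1, 3.1429) = 1.0

1.0


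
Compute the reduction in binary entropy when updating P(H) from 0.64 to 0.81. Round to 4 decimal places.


H_before = -p*log2(p) - (1-p)*log2(1-p) for p=0.64: 0.9427
H_after for p=0.81: 0.7015
Reduction = 0.9427 - 0.7015 = 0.2412

0.2412


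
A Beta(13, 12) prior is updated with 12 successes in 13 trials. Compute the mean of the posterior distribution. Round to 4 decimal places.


After update: Beta(25, 13)
Mean = 25 / (25 + 13) = 25 / 38
= 0.6579

0.6579


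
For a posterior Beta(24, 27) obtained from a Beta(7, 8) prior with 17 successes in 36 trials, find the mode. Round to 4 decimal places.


Mode = (alpha - 1) / (alpha + beta - 2)
= 23 / 49
= 0.4694

0.4694


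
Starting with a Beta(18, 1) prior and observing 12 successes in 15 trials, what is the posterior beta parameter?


Posterior beta = prior beta + failures
Failures = 15 - 12 = 3
beta_post = 1 + 3 = 4

4


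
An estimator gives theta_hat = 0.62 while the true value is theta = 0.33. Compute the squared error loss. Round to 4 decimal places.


The squared error loss is (theta_hat - theta)^2
= (0.62 - 0.33)^2
= (0.29)^2 = 0.0841

0.0841


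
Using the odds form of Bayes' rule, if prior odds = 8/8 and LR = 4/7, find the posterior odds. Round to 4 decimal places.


Bayes' rule in odds form: posterior odds = prior odds * LR
= (8 * 4) / (8 * 7)
= 32/56 = 0.5714

0.5714


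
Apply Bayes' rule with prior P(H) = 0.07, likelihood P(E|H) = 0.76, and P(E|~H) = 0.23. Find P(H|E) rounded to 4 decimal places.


Step 1: Compute marginal P(E) = P(E|H)P(H) + P(E|~H)P(~H)
= 0.76*0.07 + 0.23*0.93 = 0.2671
Step 2: P(H|E) = P(E|H)P(H)/P(E) = 0.0532/0.2671
= 0.1992

0.1992


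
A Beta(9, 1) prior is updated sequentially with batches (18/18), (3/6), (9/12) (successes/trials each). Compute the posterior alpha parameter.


Sequential conjugate updating is equivalent to a single batch update.
Total successes across all batches = 30
alpha_posterior = alpha_prior + total_successes = 9 + 30
= 39

39


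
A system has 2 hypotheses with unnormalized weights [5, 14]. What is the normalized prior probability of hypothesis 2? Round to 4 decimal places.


The normalized prior is the weight divided by the total.
Total weight = 19
P(H2) = 14 / 19 = 0.7368

0.7368


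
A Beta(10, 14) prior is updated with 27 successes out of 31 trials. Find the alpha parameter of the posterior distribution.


In the Beta-Binomial conjugate update:
alpha_post = alpha_prior + successes
= 10 + 27
= 37

37


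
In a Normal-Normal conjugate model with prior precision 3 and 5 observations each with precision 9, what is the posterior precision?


Posterior precision = prior precision + n * observation precision
= 3 + 5 * 9
= 3 + 45 = 48

48


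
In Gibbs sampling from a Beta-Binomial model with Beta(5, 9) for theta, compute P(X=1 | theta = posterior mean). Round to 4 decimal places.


Posterior mean = alpha/(alpha+beta) = 5/14 = 0.3571
P(X=1|theta=mean) = theta = 0.3571

0.3571


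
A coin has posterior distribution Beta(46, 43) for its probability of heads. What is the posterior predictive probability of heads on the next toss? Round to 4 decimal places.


Posterior predictive = E[theta] = alpha/(alpha+beta)
= 46/89
= 0.5169

0.5169


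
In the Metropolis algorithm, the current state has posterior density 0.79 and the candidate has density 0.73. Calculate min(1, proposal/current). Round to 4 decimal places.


Ratio = 0.73/0.79 = 0.9241
Acceptance probability = min(1, 0.9241)
= 0.9241

0.9241


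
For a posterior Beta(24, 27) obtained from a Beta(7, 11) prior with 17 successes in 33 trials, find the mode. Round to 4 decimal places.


Mode = (alpha - 1) / (alpha + beta - 2)
= 23 / 49
= 0.4694

0.4694


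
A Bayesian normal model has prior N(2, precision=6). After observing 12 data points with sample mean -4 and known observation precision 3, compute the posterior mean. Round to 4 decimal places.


Posterior mean = (prior_precision * prior_mean + n * data_precision * data_mean) / (prior_precision + n * data_precision)
Numerator = 6*2 + 12*3*-4 = -132
Denominator = 6 + 12*3 = 42
Posterior mean = -3.1429

-3.1429


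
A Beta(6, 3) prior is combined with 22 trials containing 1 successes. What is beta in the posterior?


In conjugate updating:
beta_posterior = beta_prior + (n - k)
= 3 + (22 - 1)
= 3 + 21 = 24

24


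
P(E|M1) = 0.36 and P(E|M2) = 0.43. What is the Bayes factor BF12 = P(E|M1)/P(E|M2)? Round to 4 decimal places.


Bayes factor BF12 = P(E|M1) / P(E|M2)
= 0.36 / 0.43
= 0.8372

0.8372


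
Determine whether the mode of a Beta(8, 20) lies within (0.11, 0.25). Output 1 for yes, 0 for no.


First find the mode: (a-1)/(a+b-2) = 0.2692
Is 0.2692 in (0.11, 0.25)? 0

0


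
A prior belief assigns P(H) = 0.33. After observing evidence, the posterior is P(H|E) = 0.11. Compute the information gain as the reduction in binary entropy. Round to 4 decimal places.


H(prior) = -0.33*log2(0.33) - 0.67*log2(0.67)
= 0.9149
H(post) = -0.11*log2(0.11) - 0.89*log2(0.89)
= 0.4999
IG = 0.9149 - 0.4999 = 0.415

0.415


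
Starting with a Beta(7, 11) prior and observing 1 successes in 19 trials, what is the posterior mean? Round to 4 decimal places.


Posterior parameters: alpha = 7 + 1 = 8
beta = 11 + 18 = 29
Posterior mean = alpha / (alpha + beta) = 8 / 37
= 0.2162

0.2162


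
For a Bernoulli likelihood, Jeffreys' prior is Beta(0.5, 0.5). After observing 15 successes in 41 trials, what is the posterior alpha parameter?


Jeffreys' prior for Bernoulli is Beta(0.5, 0.5).
Posterior is Beta(0.5 + k, 0.5 + n - k).
Posterior alpha = 0.5 + k = 0.5 + 15 = 15.5

15.5


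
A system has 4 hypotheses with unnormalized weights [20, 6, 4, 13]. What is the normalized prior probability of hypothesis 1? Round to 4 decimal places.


The normalized prior is the weight divided by the total.
Total weight = 43
P(H1) = 20 / 43 = 0.4651

0.4651


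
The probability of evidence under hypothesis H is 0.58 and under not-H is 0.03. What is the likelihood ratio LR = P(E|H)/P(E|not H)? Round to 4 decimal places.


LR = 0.58 / 0.03
= 19.3333

19.3333


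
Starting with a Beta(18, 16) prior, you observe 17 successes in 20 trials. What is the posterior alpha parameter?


For a Beta-Binomial conjugate model:
Posterior alpha = prior alpha + number of successes
= 18 + 17 = 35

35


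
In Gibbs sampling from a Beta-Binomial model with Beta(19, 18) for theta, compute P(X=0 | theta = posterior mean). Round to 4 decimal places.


Posterior mean = alpha/(alpha+beta) = 19/37 = 0.5135
P(X=0|theta=mean) = 1 - theta = 0.4865

0.4865


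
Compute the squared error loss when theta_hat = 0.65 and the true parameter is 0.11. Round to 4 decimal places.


L = (theta_hat - theta_true)^2
= (0.65 - 0.11)^2
= 0.54^2 = 0.2916

0.2916


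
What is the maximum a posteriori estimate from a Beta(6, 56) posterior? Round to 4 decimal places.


The MAP estimate equals the mode of the distribution.
Mode of Beta(a,b) = (a-1)/(a+b-2)
= 5/60
= 0.0833

0.0833


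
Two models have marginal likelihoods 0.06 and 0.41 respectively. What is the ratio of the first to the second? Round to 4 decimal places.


Evidence ratio = 0.06 / 0.41
= 0.1463

0.1463


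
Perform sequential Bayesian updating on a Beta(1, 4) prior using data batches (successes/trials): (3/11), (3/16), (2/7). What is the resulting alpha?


Accumulate successes: 8
Posterior alpha = prior alpha + sum of successes
= 1 + 8 = 9

9


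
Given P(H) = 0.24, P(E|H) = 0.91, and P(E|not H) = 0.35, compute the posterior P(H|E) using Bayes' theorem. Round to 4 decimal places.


By Bayes' theorem: P(H|E) = P(E|H)*P(H) / P(E)
P(E) = P(E|H)*P(H) + P(E|not H)*P(not H)
P(E) = 0.91*0.24 + 0.35*0.76 = 0.4844
P(H|E) = 0.91*0.24 / 0.4844 = 0.4509

0.4509


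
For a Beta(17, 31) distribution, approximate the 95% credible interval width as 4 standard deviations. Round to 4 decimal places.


Variance of Beta(a,b) = ab / ((a+b)^2 * (a+b+1))
= 17*31 / ((48)^2 * 49)
= 0.0047
SD = sqrt(0.0047) = 0.0683
Width = 4 * SD = 0.2733

0.2733


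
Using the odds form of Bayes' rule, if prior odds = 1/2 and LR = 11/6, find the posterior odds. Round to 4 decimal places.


Bayes' rule in odds form: posterior odds = prior odds * LR
= (1 * 11) / (2 * 6)
= 11/12 = 0.9167

0.9167


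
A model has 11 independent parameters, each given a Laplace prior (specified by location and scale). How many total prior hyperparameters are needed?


Each Laplace prior needs 2 hyperparameters (location and scale).
Total = 2 * 11 = 22

22


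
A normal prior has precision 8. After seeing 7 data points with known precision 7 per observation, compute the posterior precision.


In the conjugate normal model, precisions add:
tau_posterior = tau_prior + n * tau_data
= 8 + 7*7 = 57

57


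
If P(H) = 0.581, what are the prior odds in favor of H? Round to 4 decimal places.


Prior odds = P(H) / (1 - P(H))
= 0.581 / 0.419
= 1.3866

1.3866


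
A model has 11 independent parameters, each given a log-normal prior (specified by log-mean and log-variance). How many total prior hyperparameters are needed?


Each log-normal prior needs 2 hyperparameters (log-mean and log-variance).
Total = 2 * 11 = 22

22


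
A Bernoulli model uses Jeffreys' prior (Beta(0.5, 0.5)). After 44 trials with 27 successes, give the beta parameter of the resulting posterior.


Posterior = Beta(prior_alpha + successes, prior_beta + failures)
= Beta(0.5 + 27, 0.5 + 17)
Posterior beta = 0.5 + (n - k) = 0.5 + 17 = 17.5

17.5


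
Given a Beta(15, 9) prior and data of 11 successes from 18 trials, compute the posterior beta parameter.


Number of failures = 18 - 11 = 7
Posterior beta = 9 + 7 = 16

16


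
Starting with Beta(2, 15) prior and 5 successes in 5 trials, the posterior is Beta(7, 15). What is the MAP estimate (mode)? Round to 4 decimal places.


The mode of Beta(a, b) when a > 1 and b > 1 is (a-1)/(a+b-2)
= (7 - 1) / (7 + 15 - 2)
= 6 / 20
= 0.3

0.3


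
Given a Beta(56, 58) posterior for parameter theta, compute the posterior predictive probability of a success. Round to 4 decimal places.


For a Beta-Bernoulli model, the predictive probability is the mean:
P(success) = 56/(56+58) = 56/114 = 0.4912

0.4912


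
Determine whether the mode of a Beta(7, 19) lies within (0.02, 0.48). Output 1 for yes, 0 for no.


First find the mode: (a-1)/(a+b-2) = 0.25
Is 0.25 in (0.02, 0.48)? 1

1


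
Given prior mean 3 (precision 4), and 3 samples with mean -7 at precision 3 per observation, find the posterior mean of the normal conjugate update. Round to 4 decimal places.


The posterior mean is a precision-weighted average of prior and data.
Post. prec. = 4 + 9 = 13
Post. mean = (12 + -63)/13 = -51/13 = -3.9231

-3.9231


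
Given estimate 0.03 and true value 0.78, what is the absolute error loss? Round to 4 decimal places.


Absolute error = |estimate - true|
= |-0.75| = 0.75

0.75


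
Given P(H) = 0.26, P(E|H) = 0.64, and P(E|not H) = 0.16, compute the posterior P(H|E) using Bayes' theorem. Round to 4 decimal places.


By Bayes' theorem: P(H|E) = P(E|H)*P(H) / P(E)
P(E) = P(E|H)*P(H) + P(E|not H)*P(not H)
P(E) = 0.64*0.26 + 0.16*0.74 = 0.2848
P(H|E) = 0.64*0.26 / 0.2848 = 0.5843

0.5843


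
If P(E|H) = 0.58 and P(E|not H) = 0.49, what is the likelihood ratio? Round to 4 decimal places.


Likelihood ratio = P(E|H) / P(E|not H)
= 0.58 / 0.49
= 1.1837

1.1837


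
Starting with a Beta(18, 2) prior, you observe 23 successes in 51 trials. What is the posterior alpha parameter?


For a Beta-Binomial conjugate model:
Posterior alpha = prior alpha + number of successes
= 18 + 23 = 41

41


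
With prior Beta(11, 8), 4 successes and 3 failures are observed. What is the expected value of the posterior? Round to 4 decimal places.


Posterior = Beta(15, 11)
E[theta] = alpha/(alpha+beta)
= 15/26 = 0.5769

0.5769


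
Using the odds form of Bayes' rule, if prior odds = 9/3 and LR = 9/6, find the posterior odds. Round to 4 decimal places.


Bayes' rule in odds form: posterior odds = prior odds * LR
= (9 * 9) / (3 * 6)
= 81/18 = 4.5

4.5


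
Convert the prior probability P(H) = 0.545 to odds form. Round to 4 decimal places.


P(not H) = 1 - 0.545 = 0.455
Odds = 0.545 / 0.455 = 1.1978

1.1978


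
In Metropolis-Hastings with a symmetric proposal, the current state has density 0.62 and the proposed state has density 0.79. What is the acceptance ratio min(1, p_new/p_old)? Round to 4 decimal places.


Ratio = p_new / p_old = 0.79 / 0.62 = 1.2742
Acceptance = min(1, 1.2742) = 1.0

1.0


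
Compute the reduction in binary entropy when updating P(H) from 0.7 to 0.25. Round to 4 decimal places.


H_before = -p*log2(p) - (1-p)*log2(1-p) for p=0.7: 0.8813
H_after for p=0.25: 0.8113
Reduction = 0.8813 - 0.8113 = 0.07

0.07


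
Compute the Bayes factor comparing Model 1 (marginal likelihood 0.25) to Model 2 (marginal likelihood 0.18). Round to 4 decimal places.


BF12 = marginal likelihood of M1 / marginal likelihood of M2
= 0.25/0.18
= 1.3889

1.3889


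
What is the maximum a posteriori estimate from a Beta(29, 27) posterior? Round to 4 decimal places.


The MAP estimate equals the mode of the distribution.
Mode of Beta(a,b) = (a-1)/(a+b-2)
= 28/54
= 0.5185

0.5185


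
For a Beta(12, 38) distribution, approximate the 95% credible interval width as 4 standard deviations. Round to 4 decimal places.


Variance of Beta(a,b) = ab / ((a+b)^2 * (a+b+1))
= 12*38 / ((50)^2 * 51)
= 0.0036
SD = sqrt(0.0036) = 0.0598
Width = 4 * SD = 0.2392

0.2392


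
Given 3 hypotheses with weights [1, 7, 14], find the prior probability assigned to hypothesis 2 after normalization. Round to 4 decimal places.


To normalize, divide each weight by the sum of all weights.
Sum = 22
Prior(H2) = 7/22 = 0.3182

0.3182


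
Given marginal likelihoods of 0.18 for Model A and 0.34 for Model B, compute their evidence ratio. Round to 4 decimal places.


Ratio = ML(A) / ML(B) = 0.18/0.34
= 0.5294

0.5294


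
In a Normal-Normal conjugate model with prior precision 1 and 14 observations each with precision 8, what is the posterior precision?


Posterior precision = prior precision + n * observation precision
= 1 + 14 * 8
= 1 + 112 = 113

113


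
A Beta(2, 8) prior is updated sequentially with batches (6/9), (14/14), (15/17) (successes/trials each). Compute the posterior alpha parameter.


Sequential conjugate updating is equivalent to a single batch update.
Total successes across all batches = 35
alpha_posterior = alpha_prior + total_successes = 2 + 35
= 37

37


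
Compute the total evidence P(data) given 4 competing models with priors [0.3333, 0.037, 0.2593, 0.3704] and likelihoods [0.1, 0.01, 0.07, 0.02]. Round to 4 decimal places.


Marginal likelihood = sum P(model_i) * P(data|model_i)
Model 1: 0.3333 * 0.1 = 0.0333
Model 2: 0.037 * 0.01 = 0.0004
Model 3: 0.2593 * 0.07 = 0.0182
Model 4: 0.3704 * 0.02 = 0.0074
Total = 0.0593

0.0593


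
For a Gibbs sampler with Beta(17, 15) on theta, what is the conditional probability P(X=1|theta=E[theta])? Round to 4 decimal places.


E[theta] = 17/(17+15) = 0.5312
P(X=1|theta) = theta = 0.5312

0.5312


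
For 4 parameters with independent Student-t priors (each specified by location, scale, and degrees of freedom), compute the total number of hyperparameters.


A Student-t prior has 3 hyperparameters per parameter.
Total = 4 * 3 = 12

12


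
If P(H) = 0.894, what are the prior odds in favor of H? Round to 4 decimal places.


Prior odds = P(H) / (1 - P(H))
= 0.894 / 0.106
= 8.434

8.434


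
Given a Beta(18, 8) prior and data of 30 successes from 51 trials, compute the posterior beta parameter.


Number of failures = 51 - 30 = 21
Posterior beta = 8 + 21 = 29

29


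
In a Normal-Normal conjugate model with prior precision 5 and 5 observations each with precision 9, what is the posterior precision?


Posterior precision = prior precision + n * observation precision
= 5 + 5 * 9
= 5 + 45 = 50

50


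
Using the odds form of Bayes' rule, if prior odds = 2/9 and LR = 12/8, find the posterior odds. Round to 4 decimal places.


Bayes' rule in odds form: posterior odds = prior odds * LR
= (2 * 12) / (9 * 8)
= 24/72 = 0.3333

0.3333


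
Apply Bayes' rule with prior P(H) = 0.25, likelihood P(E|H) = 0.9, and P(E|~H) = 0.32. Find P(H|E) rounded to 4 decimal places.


Step 1: Compute marginal P(E) = P(E|H)P(H) + P(E|~H)P(~H)
= 0.9*0.25 + 0.32*0.75 = 0.465
Step 2: P(H|E) = P(E|H)P(H)/P(E) = 0.225/0.465
= 0.4839

0.4839


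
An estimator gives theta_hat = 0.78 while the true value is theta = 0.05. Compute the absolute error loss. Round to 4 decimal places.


The absolute error loss is |theta_hat - theta|
= |0.78 - 0.05|
= 0.73

0.73


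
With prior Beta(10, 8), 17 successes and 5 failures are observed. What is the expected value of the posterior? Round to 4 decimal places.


Posterior = Beta(27, 13)
E[theta] = alpha/(alpha+beta)
= 27/40 = 0.675

0.675


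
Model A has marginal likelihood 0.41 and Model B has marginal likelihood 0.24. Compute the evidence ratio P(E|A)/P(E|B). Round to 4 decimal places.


Evidence ratio = P(E|A) / P(E|B)
= 0.41 / 0.24
= 1.7083

1.7083


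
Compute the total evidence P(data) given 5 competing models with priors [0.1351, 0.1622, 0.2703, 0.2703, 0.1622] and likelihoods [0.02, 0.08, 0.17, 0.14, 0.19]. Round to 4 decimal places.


Marginal likelihood = sum P(model_i) * P(data|model_i)
Model 1: 0.1351 * 0.02 = 0.0027
Model 2: 0.1622 * 0.08 = 0.013
Model 3: 0.2703 * 0.17 = 0.046
Model 4: 0.2703 * 0.14 = 0.0378
Model 5: 0.1622 * 0.19 = 0.0308
Total = 0.1303

0.1303
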